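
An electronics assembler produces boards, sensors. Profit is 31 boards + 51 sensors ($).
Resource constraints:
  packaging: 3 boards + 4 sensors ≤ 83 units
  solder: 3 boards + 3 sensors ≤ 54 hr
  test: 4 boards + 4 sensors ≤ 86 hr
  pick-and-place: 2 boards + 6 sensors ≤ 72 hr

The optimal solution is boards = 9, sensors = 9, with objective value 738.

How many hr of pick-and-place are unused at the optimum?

pick-and-place used = 2·9 + 6·9 = 72; slack = 72 − 72 = 0.

0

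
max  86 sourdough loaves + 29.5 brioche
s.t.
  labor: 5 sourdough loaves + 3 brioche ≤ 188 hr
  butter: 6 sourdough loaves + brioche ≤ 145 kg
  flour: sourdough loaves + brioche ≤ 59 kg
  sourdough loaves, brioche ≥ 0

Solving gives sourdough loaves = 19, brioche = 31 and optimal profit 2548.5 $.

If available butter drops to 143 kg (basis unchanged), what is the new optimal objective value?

2531.5

Binding: labor and butter. Non-binding: flour (9 unused).
Since flour is not tight, its dual is 0.
The binding rows give the dual system: 5·y_labor + 6·y_butter = 86 and 3·y_labor + 1·y_butter = 29.5.
This yields shadow prices y_labor = 7, y_butter = 8.5.
Δz = y_butter·Δb = 8.5 × (-2) = -17, so new z* = 2548.5 − 17 = 2531.5.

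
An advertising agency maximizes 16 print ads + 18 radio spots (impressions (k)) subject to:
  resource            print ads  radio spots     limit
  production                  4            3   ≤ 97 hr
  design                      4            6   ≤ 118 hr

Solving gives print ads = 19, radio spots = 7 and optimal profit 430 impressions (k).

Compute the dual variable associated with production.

At the optimum: production uses 97 of 97 (binding); design uses 118 of 118 (binding).
Dual feasibility on the basic columns requires 4·y_production + 4·y_design = 16, 3·y_production + 6·y_design = 18.
→ y_production = 2 and y_design = 2.
Shadow price of production = 2.

2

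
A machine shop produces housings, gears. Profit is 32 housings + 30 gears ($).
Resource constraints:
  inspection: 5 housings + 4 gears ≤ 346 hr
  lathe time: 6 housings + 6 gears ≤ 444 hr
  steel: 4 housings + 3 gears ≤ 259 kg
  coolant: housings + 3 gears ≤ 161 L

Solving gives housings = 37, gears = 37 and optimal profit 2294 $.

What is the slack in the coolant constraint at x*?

coolant used = 1·37 + 3·37 = 148; slack = 161 − 148 = 13.

13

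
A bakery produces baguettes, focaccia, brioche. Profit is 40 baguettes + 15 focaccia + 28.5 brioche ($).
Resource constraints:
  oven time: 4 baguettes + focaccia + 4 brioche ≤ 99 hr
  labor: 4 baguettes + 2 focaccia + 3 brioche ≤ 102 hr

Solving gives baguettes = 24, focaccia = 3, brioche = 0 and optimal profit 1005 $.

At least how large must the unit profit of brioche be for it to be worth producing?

Check each constraint at x*: oven time 99/99 (tight); labor 102/102 (tight).
From A_Bᵀ y = c: 4·y_oven time + 4·y_labor = 40; 1·y_oven time + 2·y_labor = 15.
Solving: y_oven time = 5, y_labor = 5.
brioche enters the basis when its profit ≥ yᵀa₃ = 5·4 + 5·3 = 35.

35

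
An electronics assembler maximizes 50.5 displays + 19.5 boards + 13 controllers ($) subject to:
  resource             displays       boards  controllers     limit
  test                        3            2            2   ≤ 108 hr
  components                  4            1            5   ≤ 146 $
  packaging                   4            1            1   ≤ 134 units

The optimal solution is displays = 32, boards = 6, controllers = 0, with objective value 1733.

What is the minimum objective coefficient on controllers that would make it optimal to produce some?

19.5

At the optimum: test uses 108 of 108 (binding); components uses 134 of 146 (slack = 12); packaging uses 134 of 134 (binding).
Since components is not tight, its dual is 0.
From A_Bᵀ y = c: 3·y_test + 4·y_packaging = 50.5; 2·y_test + 1·y_packaging = 19.5.
→ y_test = 5.5 and y_packaging = 8.5.
controllers enters the basis when its profit ≥ yᵀa₃ = 5.5·2 + 8.5·1 = 19.5.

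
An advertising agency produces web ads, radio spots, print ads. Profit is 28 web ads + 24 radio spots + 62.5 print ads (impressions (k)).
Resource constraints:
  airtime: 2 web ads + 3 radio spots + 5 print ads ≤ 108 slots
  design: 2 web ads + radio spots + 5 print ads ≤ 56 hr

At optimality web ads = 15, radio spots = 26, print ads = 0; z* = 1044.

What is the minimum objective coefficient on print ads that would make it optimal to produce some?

70

Both airtime and design are binding at x*.
From A_Bᵀ y = c: 2·y_airtime + 2·y_design = 28; 3·y_airtime + 1·y_design = 24.
Solving: y_airtime = 5, y_design = 9.
print ads enters the basis when its profit ≥ yᵀa₃ = 5·5 + 9·5 = 70.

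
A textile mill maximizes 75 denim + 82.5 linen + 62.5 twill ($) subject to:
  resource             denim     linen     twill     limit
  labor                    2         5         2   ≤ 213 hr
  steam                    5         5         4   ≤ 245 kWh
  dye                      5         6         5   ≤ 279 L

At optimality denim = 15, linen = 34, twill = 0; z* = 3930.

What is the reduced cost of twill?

Binding: steam and dye. Non-binding: labor (13 unused).
Slack constraints have shadow price 0 (complementary slackness).
Dual feasibility on the basic columns requires 5·y_steam + 5·y_dye = 75, 5·y_steam + 6·y_dye = 82.5.
This yields shadow prices y_steam = 7.5, y_dye = 7.5.
Reduced cost of twill: c₃ − yᵀa₃ = 62.5 − (7.5·4 + 7.5·5) = 62.5 − 67.5 = -5.

-5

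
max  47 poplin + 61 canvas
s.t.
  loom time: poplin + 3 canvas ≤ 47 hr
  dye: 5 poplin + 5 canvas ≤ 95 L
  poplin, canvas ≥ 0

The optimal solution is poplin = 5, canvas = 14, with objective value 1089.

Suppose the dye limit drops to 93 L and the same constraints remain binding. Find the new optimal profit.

1073

At the optimum: loom time uses 47 of 47 (binding); dye uses 95 of 95 (binding).
The binding rows give the dual system: 1·y_loom time + 5·y_dye = 47 and 3·y_loom time + 5·y_dye = 61.
→ y_loom time = 7 and y_dye = 8.
Δz = y_dye·Δb = 8 × (-2) = -16, so new z* = 1089 − 16 = 1073.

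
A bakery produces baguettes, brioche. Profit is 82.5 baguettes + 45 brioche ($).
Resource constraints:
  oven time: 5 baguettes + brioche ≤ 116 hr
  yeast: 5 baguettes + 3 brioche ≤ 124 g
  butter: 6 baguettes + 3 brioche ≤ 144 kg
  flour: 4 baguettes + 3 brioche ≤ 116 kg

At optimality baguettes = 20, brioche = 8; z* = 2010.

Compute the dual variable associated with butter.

7.5

Check each constraint at x*: oven time 108/116 (slack 8); yeast 124/124 (tight); butter 144/144 (tight); flour 104/116 (slack 12).
Since oven time, flour are not tight, their duals are 0.
From A_Bᵀ y = c: 5·y_yeast + 6·y_butter = 82.5; 3·y_yeast + 3·y_butter = 45.
This yields shadow prices y_yeast = 7.5, y_butter = 7.5.
Shadow price of butter = 7.5.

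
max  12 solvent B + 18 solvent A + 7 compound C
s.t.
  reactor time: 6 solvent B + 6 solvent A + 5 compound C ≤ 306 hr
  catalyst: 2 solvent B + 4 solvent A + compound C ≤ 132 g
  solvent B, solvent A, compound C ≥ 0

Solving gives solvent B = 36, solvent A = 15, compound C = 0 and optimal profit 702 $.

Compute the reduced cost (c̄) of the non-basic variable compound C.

-1

At the optimum: reactor time uses 306 of 306 (binding); catalyst uses 132 of 132 (binding).
Dual feasibility on the basic columns requires 6·y_reactor time + 2·y_catalyst = 12, 6·y_reactor time + 4·y_catalyst = 18.
This yields shadow prices y_reactor time = 1, y_catalyst = 3.
Reduced cost of compound C: c₃ − yᵀa₃ = 7 − (1·5 + 3·1) = 7 − 8 = -1.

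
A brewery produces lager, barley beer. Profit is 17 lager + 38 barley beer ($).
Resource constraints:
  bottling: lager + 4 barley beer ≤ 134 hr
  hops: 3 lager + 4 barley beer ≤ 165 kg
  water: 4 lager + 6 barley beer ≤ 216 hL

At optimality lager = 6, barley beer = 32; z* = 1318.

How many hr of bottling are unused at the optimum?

0

bottling used = 1·6 + 4·32 = 134; slack = 134 − 134 = 0.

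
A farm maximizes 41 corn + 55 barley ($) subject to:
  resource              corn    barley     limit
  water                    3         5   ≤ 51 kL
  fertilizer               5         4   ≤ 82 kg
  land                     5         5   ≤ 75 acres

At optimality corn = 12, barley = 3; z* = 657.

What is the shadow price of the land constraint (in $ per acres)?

Binding: water and land. Non-binding: fertilizer (10 unused).
Slack constraints have shadow price 0 (complementary slackness).
The binding rows give the dual system: 3·y_water + 5·y_land = 41 and 5·y_water + 5·y_land = 55.
→ y_water = 7 and y_land = 4.
Shadow price of land = 4.

4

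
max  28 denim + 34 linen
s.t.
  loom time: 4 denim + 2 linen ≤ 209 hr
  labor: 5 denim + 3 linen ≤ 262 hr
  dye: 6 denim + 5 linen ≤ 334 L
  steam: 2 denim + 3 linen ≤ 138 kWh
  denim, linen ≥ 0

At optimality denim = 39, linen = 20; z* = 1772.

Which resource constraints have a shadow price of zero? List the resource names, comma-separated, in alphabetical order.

loom time: 196/209 (slack 13)
labor: 255/262 (slack 7)
dye: 334/334 (binding)
steam: 138/138 (binding)
By complementary slackness, a constraint with positive slack has shadow price 0 → labor, loom time.

labor, loom time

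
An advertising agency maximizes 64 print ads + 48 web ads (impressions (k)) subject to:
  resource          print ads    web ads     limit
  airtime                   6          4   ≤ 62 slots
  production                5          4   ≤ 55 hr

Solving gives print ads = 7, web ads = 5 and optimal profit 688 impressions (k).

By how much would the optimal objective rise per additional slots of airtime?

Check each constraint at x*: airtime 62/62 (tight); production 55/55 (tight).
The binding rows give the dual system: 6·y_airtime + 5·y_production = 64 and 4·y_airtime + 4·y_production = 48.
This yields shadow prices y_airtime = 4, y_production = 8.
Shadow price of airtime = 4.

4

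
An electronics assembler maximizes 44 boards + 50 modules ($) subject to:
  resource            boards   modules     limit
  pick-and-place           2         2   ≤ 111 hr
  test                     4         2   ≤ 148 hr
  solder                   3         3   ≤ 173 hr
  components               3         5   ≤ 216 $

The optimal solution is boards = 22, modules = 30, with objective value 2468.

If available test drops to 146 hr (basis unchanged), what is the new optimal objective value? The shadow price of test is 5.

2458

Δb = -2, so new z* = 2468 + (5)·(-2) = 2468 − 10 = 2458.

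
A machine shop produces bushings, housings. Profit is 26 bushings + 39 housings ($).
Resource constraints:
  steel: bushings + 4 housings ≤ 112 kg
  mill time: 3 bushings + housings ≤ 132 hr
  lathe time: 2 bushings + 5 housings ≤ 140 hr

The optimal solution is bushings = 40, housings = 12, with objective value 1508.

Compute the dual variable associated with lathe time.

7

Binding: mill time and lathe time. Non-binding: steel (24 unused).
Slack constraints have shadow price 0 (complementary slackness).
Dual feasibility on the basic columns requires 3·y_mill time + 2·y_lathe time = 26, 1·y_mill time + 5·y_lathe time = 39.
Solving: y_mill time = 4, y_lathe time = 7.
Shadow price of lathe time = 7.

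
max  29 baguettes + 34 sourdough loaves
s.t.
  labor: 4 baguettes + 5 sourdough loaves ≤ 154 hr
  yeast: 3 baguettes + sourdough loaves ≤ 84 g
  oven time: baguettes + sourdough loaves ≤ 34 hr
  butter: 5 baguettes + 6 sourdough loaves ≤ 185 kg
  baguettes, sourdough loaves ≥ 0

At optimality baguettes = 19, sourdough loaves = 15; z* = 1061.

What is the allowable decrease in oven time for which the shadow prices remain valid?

Binding constraints: oven time, butter. The basis is B = [[1,1],[5,6]] with det 1.
Per unit decrease in oven time, x* moves by d = (-6, 5).
The basis stays optimal until labor becomes binding; allowable decrease = 3 hr.

3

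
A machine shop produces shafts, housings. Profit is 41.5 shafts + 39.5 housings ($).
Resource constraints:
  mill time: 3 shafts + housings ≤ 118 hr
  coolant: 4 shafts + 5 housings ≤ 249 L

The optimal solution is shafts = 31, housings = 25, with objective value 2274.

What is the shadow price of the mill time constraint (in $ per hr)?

4.5

Both mill time and coolant are binding at x*.
From A_Bᵀ y = c: 3·y_mill time + 4·y_coolant = 41.5; 1·y_mill time + 5·y_coolant = 39.5.
This yields shadow prices y_mill time = 4.5, y_coolant = 7.
Shadow price of mill time = 4.5.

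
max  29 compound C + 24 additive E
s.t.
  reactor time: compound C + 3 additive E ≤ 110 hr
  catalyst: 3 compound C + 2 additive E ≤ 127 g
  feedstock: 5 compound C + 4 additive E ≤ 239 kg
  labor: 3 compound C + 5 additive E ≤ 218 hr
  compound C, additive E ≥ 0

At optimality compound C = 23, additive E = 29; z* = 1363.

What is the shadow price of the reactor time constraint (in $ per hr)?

Check each constraint at x*: reactor time 110/110 (tight); catalyst 127/127 (tight); feedstock 231/239 (slack 8); labor 214/218 (slack 4).
By complementary slackness, y = 0 for the non-binding constraints.
Dual feasibility on the basic columns requires 1·y_reactor time + 3·y_catalyst = 29, 3·y_reactor time + 2·y_catalyst = 24.
This yields shadow prices y_reactor time = 2, y_catalyst = 9.
Shadow price of reactor time = 2.

2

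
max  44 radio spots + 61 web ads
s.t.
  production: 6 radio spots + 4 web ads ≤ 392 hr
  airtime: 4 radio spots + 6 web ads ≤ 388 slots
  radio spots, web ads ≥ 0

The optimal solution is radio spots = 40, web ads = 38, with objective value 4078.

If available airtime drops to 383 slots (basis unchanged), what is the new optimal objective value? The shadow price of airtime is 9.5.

Δb = -5, so new z* = 4078 + (9.5)·(-5) = 4078 − 47.5 = 4030.5.

4030.5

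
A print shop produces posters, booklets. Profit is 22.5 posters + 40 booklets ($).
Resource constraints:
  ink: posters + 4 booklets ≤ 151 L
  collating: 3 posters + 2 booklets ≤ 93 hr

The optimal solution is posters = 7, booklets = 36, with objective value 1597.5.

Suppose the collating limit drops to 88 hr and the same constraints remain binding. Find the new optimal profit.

1572.5

Check each constraint at x*: ink 151/151 (tight); collating 93/93 (tight).
Dual feasibility on the basic columns requires 1·y_ink + 3·y_collating = 22.5, 4·y_ink + 2·y_collating = 40.
This yields shadow prices y_ink = 7.5, y_collating = 5.
Δz = y_collating·Δb = 5 × (-5) = -25, so new z* = 1597.5 − 25 = 1572.5.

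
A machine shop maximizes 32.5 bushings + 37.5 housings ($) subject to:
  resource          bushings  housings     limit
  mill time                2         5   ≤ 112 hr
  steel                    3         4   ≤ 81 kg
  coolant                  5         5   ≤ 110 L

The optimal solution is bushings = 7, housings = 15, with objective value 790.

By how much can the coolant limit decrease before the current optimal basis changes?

8.75

Binding constraints: steel, coolant. The basis is B = [[3,4],[5,5]] with det -5.
Per unit decrease in coolant, x* moves by d = (-0.8, 0.6).
The basis stays optimal until bushings reaches 0; allowable decrease = 8.75 L.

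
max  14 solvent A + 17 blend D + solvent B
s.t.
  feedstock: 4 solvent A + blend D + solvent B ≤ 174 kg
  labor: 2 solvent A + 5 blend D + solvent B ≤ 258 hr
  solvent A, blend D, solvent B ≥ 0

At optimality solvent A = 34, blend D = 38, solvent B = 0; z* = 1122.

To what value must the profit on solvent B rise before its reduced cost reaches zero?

Both feedstock and labor are binding at x*.
Dual feasibility on the basic columns requires 4·y_feedstock + 2·y_labor = 14, 1·y_feedstock + 5·y_labor = 17.
This yields shadow prices y_feedstock = 2, y_labor = 3.
solvent B enters the basis when its profit ≥ yᵀa₃ = 2·1 + 3·1 = 5.

5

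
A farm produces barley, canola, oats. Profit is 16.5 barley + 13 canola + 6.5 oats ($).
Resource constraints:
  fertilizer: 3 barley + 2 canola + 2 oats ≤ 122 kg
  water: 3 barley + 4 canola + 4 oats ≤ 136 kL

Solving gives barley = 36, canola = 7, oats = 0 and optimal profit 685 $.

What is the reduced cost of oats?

Check each constraint at x*: fertilizer 122/122 (tight); water 136/136 (tight).
From A_Bᵀ y = c: 3·y_fertilizer + 3·y_water = 16.5; 2·y_fertilizer + 4·y_water = 13.
→ y_fertilizer = 4.5 and y_water = 1.
Reduced cost of oats: c₃ − yᵀa₃ = 6.5 − (4.5·2 + 1·4) = 6.5 − 13 = -6.5.

-6.5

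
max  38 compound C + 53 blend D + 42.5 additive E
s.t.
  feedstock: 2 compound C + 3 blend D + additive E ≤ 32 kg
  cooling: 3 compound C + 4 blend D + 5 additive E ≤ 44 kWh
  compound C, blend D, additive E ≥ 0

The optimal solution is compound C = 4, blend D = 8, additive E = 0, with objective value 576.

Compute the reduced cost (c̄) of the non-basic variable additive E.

-4.5

At the optimum: feedstock uses 32 of 32 (binding); cooling uses 44 of 44 (binding).
The binding rows give the dual system: 2·y_feedstock + 3·y_cooling = 38 and 3·y_feedstock + 4·y_cooling = 53.
This yields shadow prices y_feedstock = 7, y_cooling = 8.
Reduced cost of additive E: c₃ − yᵀa₃ = 42.5 − (7·1 + 8·5) = 42.5 − 47 = -4.5.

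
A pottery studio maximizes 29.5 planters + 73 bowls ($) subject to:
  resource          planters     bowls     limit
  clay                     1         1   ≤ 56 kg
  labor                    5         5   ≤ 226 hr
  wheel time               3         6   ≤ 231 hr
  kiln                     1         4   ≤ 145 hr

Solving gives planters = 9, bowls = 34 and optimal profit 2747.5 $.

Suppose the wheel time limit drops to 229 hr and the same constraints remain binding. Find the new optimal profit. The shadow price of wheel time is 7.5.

Δb = -2, so new z* = 2747.5 + (7.5)·(-2) = 2747.5 − 15 = 2732.5.

2732.5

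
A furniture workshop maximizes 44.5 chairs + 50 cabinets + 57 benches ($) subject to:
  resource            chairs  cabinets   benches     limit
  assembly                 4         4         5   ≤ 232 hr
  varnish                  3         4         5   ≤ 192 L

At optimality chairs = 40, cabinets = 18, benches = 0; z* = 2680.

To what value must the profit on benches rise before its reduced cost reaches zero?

Both assembly and varnish are binding at x*.
From A_Bᵀ y = c: 4·y_assembly + 3·y_varnish = 44.5; 4·y_assembly + 4·y_varnish = 50.
→ y_assembly = 7 and y_varnish = 5.5.
benches enters the basis when its profit ≥ yᵀa₃ = 7·5 + 5.5·5 = 62.5.

62.5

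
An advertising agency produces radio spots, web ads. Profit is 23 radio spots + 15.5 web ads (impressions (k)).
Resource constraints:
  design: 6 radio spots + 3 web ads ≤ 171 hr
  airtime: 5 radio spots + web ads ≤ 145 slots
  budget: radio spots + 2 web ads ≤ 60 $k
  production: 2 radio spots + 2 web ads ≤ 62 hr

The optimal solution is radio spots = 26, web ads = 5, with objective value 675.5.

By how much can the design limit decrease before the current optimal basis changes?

Binding constraints: design, production. The basis is B = [[6,3],[2,2]] with det 6.
Per unit decrease in design, x* moves by d = (-0.3333, 0.3333).
The basis stays optimal until budget becomes binding; allowable decrease = 72 hr.

72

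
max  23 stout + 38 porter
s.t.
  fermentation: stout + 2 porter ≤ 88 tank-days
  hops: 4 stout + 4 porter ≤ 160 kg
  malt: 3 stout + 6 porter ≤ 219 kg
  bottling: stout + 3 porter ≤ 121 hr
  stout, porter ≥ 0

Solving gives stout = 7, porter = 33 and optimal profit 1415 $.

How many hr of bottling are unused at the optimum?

bottling used = 1·7 + 3·33 = 106; slack = 121 − 106 = 15.

15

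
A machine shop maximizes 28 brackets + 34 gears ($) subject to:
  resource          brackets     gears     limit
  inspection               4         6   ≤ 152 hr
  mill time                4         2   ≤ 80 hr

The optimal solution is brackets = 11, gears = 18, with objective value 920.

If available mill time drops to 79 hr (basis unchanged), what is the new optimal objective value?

Both inspection and mill time are binding at x*.
From A_Bᵀ y = c: 4·y_inspection + 4·y_mill time = 28; 6·y_inspection + 2·y_mill time = 34.
→ y_inspection = 5 and y_mill time = 2.
Δz = y_mill time·Δb = 2 × (-1) = -2, so new z* = 920 − 2 = 918.

918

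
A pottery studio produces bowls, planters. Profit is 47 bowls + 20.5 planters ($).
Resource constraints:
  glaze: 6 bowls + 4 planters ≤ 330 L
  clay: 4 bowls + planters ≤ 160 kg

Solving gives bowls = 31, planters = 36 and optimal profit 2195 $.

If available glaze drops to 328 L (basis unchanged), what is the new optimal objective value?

Check each constraint at x*: glaze 330/330 (tight); clay 160/160 (tight).
Dual feasibility on the basic columns requires 6·y_glaze + 4·y_clay = 47, 4·y_glaze + 1·y_clay = 20.5.
Solving: y_glaze = 3.5, y_clay = 6.5.
Δz = y_glaze·Δb = 3.5 × (-2) = -7, so new z* = 2195 − 7 = 2188.

2188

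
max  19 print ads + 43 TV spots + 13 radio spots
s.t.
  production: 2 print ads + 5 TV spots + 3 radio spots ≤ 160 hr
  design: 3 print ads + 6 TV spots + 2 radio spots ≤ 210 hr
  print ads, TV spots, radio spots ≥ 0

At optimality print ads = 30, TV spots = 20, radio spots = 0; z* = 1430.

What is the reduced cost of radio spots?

-8

Check each constraint at x*: production 160/160 (tight); design 210/210 (tight).
From A_Bᵀ y = c: 2·y_production + 3·y_design = 19; 5·y_production + 6·y_design = 43.
Solving: y_production = 5, y_design = 3.
Reduced cost of radio spots: c₃ − yᵀa₃ = 13 − (5·3 + 3·2) = 13 − 21 = -8.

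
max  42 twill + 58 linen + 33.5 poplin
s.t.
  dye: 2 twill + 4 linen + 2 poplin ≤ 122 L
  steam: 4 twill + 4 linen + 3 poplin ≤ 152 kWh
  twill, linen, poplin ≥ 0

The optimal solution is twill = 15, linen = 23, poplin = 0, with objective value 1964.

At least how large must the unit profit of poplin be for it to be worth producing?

35.5

Both dye and steam are binding at x*.
Dual feasibility on the basic columns requires 2·y_dye + 4·y_steam = 42, 4·y_dye + 4·y_steam = 58.
This yields shadow prices y_dye = 8, y_steam = 6.5.
poplin enters the basis when its profit ≥ yᵀa₃ = 8·2 + 6.5·3 = 35.5.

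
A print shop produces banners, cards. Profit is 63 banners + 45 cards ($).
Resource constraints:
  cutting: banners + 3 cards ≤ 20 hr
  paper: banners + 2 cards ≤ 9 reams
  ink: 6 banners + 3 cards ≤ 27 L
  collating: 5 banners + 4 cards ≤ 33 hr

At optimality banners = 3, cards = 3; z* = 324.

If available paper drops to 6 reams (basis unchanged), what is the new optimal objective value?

At the optimum: cutting uses 12 of 20 (slack = 8); paper uses 9 of 9 (binding); ink uses 27 of 27 (binding); collating uses 27 of 33 (slack = 6).
By complementary slackness, y = 0 for the non-binding constraints.
The binding rows give the dual system: 1·y_paper + 6·y_ink = 63 and 2·y_paper + 3·y_ink = 45.
This yields shadow prices y_paper = 9, y_ink = 9.
Δz = y_paper·Δb = 9 × (-3) = -27, so new z* = 324 − 27 = 297.

297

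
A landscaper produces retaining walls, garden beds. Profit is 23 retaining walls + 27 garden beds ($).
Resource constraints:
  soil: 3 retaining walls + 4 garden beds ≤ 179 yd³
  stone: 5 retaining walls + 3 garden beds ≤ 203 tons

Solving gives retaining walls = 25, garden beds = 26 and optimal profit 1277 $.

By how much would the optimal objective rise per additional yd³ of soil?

6

Check each constraint at x*: soil 179/179 (tight); stone 203/203 (tight).
Dual feasibility on the basic columns requires 3·y_soil + 5·y_stone = 23, 4·y_soil + 3·y_stone = 27.
This yields shadow prices y_soil = 6, y_stone = 1.
Shadow price of soil = 6.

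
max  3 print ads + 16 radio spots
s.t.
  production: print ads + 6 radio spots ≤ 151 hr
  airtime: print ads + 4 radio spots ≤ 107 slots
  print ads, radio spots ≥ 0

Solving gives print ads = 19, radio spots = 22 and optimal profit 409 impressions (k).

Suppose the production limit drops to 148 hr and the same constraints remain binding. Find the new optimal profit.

Check each constraint at x*: production 151/151 (tight); airtime 107/107 (tight).
From A_Bᵀ y = c: 1·y_production + 1·y_airtime = 3; 6·y_production + 4·y_airtime = 16.
→ y_production = 2 and y_airtime = 1.
Δz = y_production·Δb = 2 × (-3) = -6, so new z* = 409 − 6 = 403.

403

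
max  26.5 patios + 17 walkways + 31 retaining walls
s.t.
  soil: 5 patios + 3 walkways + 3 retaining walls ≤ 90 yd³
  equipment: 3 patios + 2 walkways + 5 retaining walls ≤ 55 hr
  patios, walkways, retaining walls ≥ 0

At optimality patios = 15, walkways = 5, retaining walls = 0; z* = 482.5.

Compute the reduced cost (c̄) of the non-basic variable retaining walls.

Both soil and equipment are binding at x*.
The binding rows give the dual system: 5·y_soil + 3·y_equipment = 26.5 and 3·y_soil + 2·y_equipment = 17.
Solving: y_soil = 2, y_equipment = 5.5.
Reduced cost of retaining walls: c₃ − yᵀa₃ = 31 − (2·3 + 5.5·5) = 31 − 33.5 = -2.5.

-2.5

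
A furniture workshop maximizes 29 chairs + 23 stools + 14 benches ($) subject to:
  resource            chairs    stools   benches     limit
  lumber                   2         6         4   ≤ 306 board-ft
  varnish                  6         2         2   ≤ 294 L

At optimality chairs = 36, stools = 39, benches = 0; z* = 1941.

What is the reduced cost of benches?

At the optimum: lumber uses 306 of 306 (binding); varnish uses 294 of 294 (binding).
From A_Bᵀ y = c: 2·y_lumber + 6·y_varnish = 29; 6·y_lumber + 2·y_varnish = 23.
This yields shadow prices y_lumber = 2.5, y_varnish = 4.
Reduced cost of benches: c₃ − yᵀa₃ = 14 − (2.5·4 + 4·2) = 14 − 18 = -4.

-4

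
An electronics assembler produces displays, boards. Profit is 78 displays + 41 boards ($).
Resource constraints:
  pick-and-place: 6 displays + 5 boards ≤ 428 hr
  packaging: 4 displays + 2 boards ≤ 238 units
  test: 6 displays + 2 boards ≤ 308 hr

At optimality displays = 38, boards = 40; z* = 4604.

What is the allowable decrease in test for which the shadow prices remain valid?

Binding constraints: pick-and-place, test. The basis is B = [[6,5],[6,2]] with det -18.
Per unit decrease in test, x* moves by d = (-0.2778, 0.3333).
The basis stays optimal until displays reaches 0; allowable decrease = 136.8 hr.

136.8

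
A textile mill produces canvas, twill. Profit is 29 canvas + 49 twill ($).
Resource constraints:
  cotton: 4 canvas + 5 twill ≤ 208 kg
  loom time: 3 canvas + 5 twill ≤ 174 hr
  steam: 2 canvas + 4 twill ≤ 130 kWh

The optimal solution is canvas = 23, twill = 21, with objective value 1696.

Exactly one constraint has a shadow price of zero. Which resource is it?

cotton: 197/208 (slack 11)
loom time: 174/174 (binding)
steam: 130/130 (binding)
By complementary slackness, a constraint with positive slack has shadow price 0 → cotton.

cotton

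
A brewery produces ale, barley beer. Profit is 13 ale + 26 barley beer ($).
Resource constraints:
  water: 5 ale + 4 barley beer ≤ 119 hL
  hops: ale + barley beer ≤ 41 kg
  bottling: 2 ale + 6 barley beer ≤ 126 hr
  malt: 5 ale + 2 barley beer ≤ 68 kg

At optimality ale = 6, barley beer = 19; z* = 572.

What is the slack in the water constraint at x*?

water used = 5·6 + 4·19 = 106; slack = 119 − 106 = 13.

13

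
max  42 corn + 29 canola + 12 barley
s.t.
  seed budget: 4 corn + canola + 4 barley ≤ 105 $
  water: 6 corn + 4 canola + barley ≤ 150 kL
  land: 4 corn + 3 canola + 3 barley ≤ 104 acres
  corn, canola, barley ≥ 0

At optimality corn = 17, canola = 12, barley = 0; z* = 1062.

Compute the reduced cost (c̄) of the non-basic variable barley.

-2

Binding: water and land. Non-binding: seed budget (25 unused).
By complementary slackness, y = 0 for the non-binding constraint.
Dual feasibility on the basic columns requires 6·y_water + 4·y_land = 42, 4·y_water + 3·y_land = 29.
This yields shadow prices y_water = 5, y_land = 3.
Reduced cost of barley: c₃ − yᵀa₃ = 12 − (5·1 + 3·3) = 12 − 14 = -2.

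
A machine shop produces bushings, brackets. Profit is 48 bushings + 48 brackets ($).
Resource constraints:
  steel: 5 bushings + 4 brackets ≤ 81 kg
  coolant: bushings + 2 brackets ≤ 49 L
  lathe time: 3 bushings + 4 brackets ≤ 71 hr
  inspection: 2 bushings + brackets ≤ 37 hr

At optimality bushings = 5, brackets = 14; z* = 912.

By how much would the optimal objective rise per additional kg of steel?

Check each constraint at x*: steel 81/81 (tight); coolant 33/49 (slack 16); lathe time 71/71 (tight); inspection 24/37 (slack 13).
Slack constraints have shadow price 0 (complementary slackness).
From A_Bᵀ y = c: 5·y_steel + 3·y_lathe time = 48; 4·y_steel + 4·y_lathe time = 48.
→ y_steel = 6 and y_lathe time = 6.
Shadow price of steel = 6.

6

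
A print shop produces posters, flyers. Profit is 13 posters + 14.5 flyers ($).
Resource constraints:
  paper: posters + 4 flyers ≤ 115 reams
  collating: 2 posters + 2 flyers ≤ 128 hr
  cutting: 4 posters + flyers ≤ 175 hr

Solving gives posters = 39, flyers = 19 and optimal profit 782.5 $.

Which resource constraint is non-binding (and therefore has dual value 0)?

paper: 115/115 (binding)
collating: 116/128 (slack 12)
cutting: 175/175 (binding)
By complementary slackness, a constraint with positive slack has shadow price 0 → collating.

collating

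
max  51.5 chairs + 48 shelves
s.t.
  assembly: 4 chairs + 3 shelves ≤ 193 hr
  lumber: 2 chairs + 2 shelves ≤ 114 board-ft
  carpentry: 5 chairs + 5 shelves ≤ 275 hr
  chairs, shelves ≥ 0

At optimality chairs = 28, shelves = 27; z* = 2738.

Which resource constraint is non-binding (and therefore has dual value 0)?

lumber

assembly: 193/193 (binding)
lumber: 110/114 (slack 4)
carpentry: 275/275 (binding)
By complementary slackness, a constraint with positive slack has shadow price 0 → lumber.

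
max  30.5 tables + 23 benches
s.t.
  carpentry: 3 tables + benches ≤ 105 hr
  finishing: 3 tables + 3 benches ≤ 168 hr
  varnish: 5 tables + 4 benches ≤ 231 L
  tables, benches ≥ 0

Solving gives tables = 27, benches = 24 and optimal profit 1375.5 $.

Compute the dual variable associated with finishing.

Check each constraint at x*: carpentry 105/105 (tight); finishing 153/168 (slack 15); varnish 231/231 (tight).
Since finishing is not tight, its dual is 0.
Dual feasibility on the basic columns requires 3·y_carpentry + 5·y_varnish = 30.5, 1·y_carpentry + 4·y_varnish = 23.
Solving: y_carpentry = 1, y_varnish = 5.5.
Shadow price of finishing = 0.

0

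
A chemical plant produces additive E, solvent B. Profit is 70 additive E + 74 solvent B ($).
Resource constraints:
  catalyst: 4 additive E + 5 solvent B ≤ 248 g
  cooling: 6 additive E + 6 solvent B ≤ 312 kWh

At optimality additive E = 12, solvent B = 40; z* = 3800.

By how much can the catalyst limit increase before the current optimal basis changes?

12

Binding constraints: catalyst, cooling. The basis is B = [[4,5],[6,6]] with det -6.
Per unit increase in catalyst, x* moves by d = (-1, 1).
The basis stays optimal until additive E reaches 0; allowable increase = 12 g.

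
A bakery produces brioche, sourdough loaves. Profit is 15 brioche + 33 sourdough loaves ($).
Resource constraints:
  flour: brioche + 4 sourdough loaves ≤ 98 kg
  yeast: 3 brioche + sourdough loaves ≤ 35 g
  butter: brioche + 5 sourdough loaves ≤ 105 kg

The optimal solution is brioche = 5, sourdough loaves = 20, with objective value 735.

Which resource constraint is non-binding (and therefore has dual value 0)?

flour

flour: 85/98 (slack 13)
yeast: 35/35 (binding)
butter: 105/105 (binding)
By complementary slackness, a constraint with positive slack has shadow price 0 → flour.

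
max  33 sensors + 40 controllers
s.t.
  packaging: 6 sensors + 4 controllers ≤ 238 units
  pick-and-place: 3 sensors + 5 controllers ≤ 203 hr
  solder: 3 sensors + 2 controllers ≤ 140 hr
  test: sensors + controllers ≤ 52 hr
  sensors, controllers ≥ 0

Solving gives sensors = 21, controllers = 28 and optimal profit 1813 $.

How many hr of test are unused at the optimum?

test used = 1·21 + 1·28 = 49; slack = 52 − 49 = 3.

3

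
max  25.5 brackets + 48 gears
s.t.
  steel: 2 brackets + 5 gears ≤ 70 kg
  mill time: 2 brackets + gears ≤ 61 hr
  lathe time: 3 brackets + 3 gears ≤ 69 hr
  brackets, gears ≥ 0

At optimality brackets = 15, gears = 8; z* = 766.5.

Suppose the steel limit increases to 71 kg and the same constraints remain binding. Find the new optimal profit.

Binding: steel and lathe time. Non-binding: mill time (23 unused).
Slack constraints have shadow price 0 (complementary slackness).
From A_Bᵀ y = c: 2·y_steel + 3·y_lathe time = 25.5; 5·y_steel + 3·y_lathe time = 48.
Solving: y_steel = 7.5, y_lathe time = 3.5.
Δz = y_steel·Δb = 7.5 × (1) = 7.5, so new z* = 766.5 + 7.5 = 774.

774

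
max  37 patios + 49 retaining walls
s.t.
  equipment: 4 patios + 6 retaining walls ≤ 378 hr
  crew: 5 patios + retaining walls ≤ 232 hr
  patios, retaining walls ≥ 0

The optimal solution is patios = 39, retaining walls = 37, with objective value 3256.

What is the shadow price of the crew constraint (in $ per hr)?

Check each constraint at x*: equipment 378/378 (tight); crew 232/232 (tight).
Dual feasibility on the basic columns requires 4·y_equipment + 5·y_crew = 37, 6·y_equipment + 1·y_crew = 49.
Solving: y_equipment = 8, y_crew = 1.
Shadow price of crew = 1.

1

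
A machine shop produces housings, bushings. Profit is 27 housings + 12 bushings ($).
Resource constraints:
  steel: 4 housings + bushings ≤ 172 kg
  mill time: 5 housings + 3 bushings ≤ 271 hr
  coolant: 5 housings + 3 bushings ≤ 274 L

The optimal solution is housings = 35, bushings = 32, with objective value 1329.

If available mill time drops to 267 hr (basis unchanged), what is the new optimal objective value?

At the optimum: steel uses 172 of 172 (binding); mill time uses 271 of 271 (binding); coolant uses 271 of 274 (slack = 3).
Since coolant is not tight, its dual is 0.
Dual feasibility on the basic columns requires 4·y_steel + 5·y_mill time = 27, 1·y_steel + 3·y_mill time = 12.
→ y_steel = 3 and y_mill time = 3.
Δz = y_mill time·Δb = 3 × (-4) = -12, so new z* = 1329 − 12 = 1317.

1317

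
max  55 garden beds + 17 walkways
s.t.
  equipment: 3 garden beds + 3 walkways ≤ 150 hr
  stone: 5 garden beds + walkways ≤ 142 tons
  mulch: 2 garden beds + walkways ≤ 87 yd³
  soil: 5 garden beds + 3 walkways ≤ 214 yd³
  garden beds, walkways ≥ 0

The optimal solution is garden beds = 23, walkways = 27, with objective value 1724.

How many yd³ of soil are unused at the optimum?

18

soil used = 5·23 + 3·27 = 196; slack = 214 − 196 = 18.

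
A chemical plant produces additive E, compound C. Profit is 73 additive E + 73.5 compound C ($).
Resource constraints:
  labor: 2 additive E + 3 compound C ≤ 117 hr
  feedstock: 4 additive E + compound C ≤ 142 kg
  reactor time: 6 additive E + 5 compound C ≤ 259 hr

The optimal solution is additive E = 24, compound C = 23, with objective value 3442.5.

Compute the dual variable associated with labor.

9.5

Check each constraint at x*: labor 117/117 (tight); feedstock 119/142 (slack 23); reactor time 259/259 (tight).
Since feedstock is not tight, its dual is 0.
Dual feasibility on the basic columns requires 2·y_labor + 6·y_reactor time = 73, 3·y_labor + 5·y_reactor time = 73.5.
This yields shadow prices y_labor = 9.5, y_reactor time = 9.
Shadow price of labor = 9.5.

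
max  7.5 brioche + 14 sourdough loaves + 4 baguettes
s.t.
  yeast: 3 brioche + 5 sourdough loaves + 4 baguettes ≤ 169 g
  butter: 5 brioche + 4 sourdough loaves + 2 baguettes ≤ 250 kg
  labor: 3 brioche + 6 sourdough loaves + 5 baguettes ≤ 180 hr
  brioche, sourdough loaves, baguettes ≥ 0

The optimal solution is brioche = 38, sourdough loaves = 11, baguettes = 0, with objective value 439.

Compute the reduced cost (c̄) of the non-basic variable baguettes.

Binding: yeast and labor. Non-binding: butter (16 unused).
Since butter is not tight, its dual is 0.
Dual feasibility on the basic columns requires 3·y_yeast + 3·y_labor = 7.5, 5·y_yeast + 6·y_labor = 14.
→ y_yeast = 1 and y_labor = 1.5.
Reduced cost of baguettes: c₃ − yᵀa₃ = 4 − (1·4 + 1.5·5) = 4 − 11.5 = -7.5.

-7.5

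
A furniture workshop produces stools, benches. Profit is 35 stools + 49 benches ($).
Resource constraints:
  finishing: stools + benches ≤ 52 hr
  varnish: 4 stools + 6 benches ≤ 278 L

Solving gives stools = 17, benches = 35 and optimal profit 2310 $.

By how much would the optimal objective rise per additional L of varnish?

7

Both finishing and varnish are binding at x*.
Dual feasibility on the basic columns requires 1·y_finishing + 4·y_varnish = 35, 1·y_finishing + 6·y_varnish = 49.
Solving: y_finishing = 7, y_varnish = 7.
Shadow price of varnish = 7.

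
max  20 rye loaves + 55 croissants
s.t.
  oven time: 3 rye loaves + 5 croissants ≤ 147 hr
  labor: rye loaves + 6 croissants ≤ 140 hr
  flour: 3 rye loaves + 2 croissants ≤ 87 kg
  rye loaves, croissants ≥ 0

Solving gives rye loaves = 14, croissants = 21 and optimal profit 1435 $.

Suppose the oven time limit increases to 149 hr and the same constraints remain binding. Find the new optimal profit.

Check each constraint at x*: oven time 147/147 (tight); labor 140/140 (tight); flour 84/87 (slack 3).
Since flour is not tight, its dual is 0.
From A_Bᵀ y = c: 3·y_oven time + 1·y_labor = 20; 5·y_oven time + 6·y_labor = 55.
→ y_oven time = 5 and y_labor = 5.
Δz = y_oven time·Δb = 5 × (2) = 10, so new z* = 1435 + 10 = 1445.

1445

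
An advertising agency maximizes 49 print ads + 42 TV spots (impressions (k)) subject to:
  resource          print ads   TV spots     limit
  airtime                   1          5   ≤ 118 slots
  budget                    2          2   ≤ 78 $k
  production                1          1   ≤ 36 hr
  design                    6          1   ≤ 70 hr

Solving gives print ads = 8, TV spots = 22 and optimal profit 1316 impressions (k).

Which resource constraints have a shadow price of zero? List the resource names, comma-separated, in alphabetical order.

airtime: 118/118 (binding)
budget: 60/78 (slack 18)
production: 30/36 (slack 6)
design: 70/70 (binding)
By complementary slackness, a constraint with positive slack has shadow price 0 → budget, production.

budget, production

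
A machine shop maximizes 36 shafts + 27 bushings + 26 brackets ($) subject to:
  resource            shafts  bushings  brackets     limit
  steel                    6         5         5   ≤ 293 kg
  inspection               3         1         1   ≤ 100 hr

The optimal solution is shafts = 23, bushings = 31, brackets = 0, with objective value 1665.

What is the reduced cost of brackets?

-1

Check each constraint at x*: steel 293/293 (tight); inspection 100/100 (tight).
Dual feasibility on the basic columns requires 6·y_steel + 3·y_inspection = 36, 5·y_steel + 1·y_inspection = 27.
This yields shadow prices y_steel = 5, y_inspection = 2.
Reduced cost of brackets: c₃ − yᵀa₃ = 26 − (5·5 + 2·1) = 26 − 27 = -1.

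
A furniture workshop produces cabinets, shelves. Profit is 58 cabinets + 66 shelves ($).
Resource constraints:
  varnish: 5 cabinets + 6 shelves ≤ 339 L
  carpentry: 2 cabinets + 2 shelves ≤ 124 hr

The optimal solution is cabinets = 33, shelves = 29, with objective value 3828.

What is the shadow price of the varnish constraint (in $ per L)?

8

At the optimum: varnish uses 339 of 339 (binding); carpentry uses 124 of 124 (binding).
Dual feasibility on the basic columns requires 5·y_varnish + 2·y_carpentry = 58, 6·y_varnish + 2·y_carpentry = 66.
This yields shadow prices y_varnish = 8, y_carpentry = 9.
Shadow price of varnish = 8.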